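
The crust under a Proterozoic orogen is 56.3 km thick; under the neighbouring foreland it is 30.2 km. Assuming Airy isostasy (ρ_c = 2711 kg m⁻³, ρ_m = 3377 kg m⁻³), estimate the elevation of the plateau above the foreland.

Excess crust Δ = 56.3 km − 30.2 km = 26.1 km, split between elevation h and root r with h + r = Δ.
Airy balance ρ_c h = (ρ_m − ρ_c) r gives r = h ρ_c/(ρ_m − ρ_c), so h (1 + ρ_c/(ρ_m − ρ_c)) = Δ, i.e. h = Δ (ρ_m − ρ_c)/ρ_m.
h = 26.1 km × 666/3377 = 5.15 km.

5.15 km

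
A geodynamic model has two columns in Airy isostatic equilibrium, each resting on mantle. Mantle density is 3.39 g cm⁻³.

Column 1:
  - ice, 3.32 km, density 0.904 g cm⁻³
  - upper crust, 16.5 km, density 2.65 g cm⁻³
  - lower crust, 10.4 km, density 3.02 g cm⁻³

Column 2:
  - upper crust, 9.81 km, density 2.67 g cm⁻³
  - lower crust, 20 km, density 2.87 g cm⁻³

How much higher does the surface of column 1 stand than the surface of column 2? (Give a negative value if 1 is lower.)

For any compensation level in the mantle, the mantle terms cancel and isostasy reduces to e = (Σt_1 − Σt_2) − (Σ(ρt)_1 − Σ(ρt)_2) / ρ_m.
Σt_1 = 30.22 km; Σt_2 = 29.81 km; Σ(ρt)_1 = 78.13428; Σ(ρt)_2 = 83.5927 (in km·g cm⁻³).
e = (30.22 − 29.81) − (78.13428 − 83.5927) / 3.39 = 2.02 km.

2.02 km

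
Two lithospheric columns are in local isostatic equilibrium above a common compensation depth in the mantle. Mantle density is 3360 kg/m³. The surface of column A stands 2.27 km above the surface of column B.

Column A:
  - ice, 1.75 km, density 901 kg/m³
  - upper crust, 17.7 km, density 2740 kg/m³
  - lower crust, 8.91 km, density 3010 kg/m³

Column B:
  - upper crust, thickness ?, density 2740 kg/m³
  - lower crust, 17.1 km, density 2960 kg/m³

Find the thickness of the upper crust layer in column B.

6.34 km

Take the compensation level at the base of the deeper column (depth z_c below the surface of column A) and equate Σ ρ_i t_i down to z_c; mantle fills any gap and the z_c terms cancel.
Column A: 1.75×901 + 17.7×2740 + 8.91×3010 + (z_c − 28.36)×3360
Column B: 2.27×0 + x×2740 + 17.1×2960 + (z_c − 2.27 − 17.1 − x)×3360
The z_c×3360 term appears on both sides and cancels. Collect the known terms of each column as K = Σ(ρt)_known − 3360 × (depth of known layers): K_A = 76893.85 − 3360×28.36 = −18395.75; K_B = 50616 − 3360×(2.27 + 17.1) = −14467.2.
Balance: K_A = K_B − x×(3360 − 2740), so x = (K_B − K_A)/(3360 − 2740) = 3928.55/620 = 6.34 km.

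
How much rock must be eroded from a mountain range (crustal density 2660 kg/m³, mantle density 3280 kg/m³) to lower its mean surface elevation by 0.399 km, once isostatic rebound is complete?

Net drop Δ = e − u = e − e ρ_c/ρ_m = e (ρ_m − ρ_c)/ρ_m.
e = Δ ρ_m/(ρ_m − ρ_c) = 0.399 km × 3280/620 = 2.11 km.

2.11 km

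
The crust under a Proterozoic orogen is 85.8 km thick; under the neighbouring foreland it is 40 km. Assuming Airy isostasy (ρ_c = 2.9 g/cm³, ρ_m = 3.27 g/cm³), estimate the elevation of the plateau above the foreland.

Excess crust Δ = 85.8 km − 40 km = 45.8 km, split between elevation h and root r with h + r = Δ.
Airy balance ρ_c h = (ρ_m − ρ_c) r gives r = h ρ_c/(ρ_m − ρ_c), so h (1 + ρ_c/(ρ_m − ρ_c)) = Δ, i.e. h = Δ (ρ_m − ρ_c)/ρ_m.
h = 45.8 km × 0.37/3.27 = 5.18 km.

5.18 km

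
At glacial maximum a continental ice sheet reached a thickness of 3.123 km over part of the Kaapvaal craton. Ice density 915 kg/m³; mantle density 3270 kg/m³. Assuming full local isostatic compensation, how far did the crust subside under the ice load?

0.874 km

In Airy isostatic equilibrium: the ice load ρ_ice t is balanced by mantle displaced below, ρ_m s.
s = t ρ_ice / ρ_m = 3.123 km × 915/3270 = 0.874 km.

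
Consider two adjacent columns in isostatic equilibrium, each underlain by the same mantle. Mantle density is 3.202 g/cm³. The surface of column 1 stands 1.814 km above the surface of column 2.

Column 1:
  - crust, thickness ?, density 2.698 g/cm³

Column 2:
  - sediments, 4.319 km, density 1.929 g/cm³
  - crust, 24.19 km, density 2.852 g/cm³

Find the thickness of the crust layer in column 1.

39.2 km

Take the compensation level at the base of the deeper column (depth z_c below the surface of column 1) and equate Σ ρ_i t_i down to z_c; mantle fills any gap and the z_c terms cancel.
Column 1: x×2.698 + (z_c − 0 − x)×3.202
Column 2: 1.814×0 + 4.319×1.929 + 24.19×2.852 + (z_c − 1.814 − 28.509)×3.202
The z_c×3.202 term appears on both sides and cancels. Collect the known terms of each column as K = Σ(ρt)_known − 3.202 × (depth of known layers): K_1 = 0 − 3.202×0 = 0; K_2 = 77.321231 − 3.202×(1.814 + 28.509) = −19.773015.
Balance: K_1 − x×(3.202 − 2.698) = K_2, so x = (K_1 − K_2)/(3.202 − 2.698) = 19.773/0.504 = 39.2 km.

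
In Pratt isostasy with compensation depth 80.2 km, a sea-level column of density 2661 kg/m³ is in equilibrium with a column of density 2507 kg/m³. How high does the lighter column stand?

4.93 km

ρ_ref D = ρ (D + h) → h = D (ρ_ref − ρ)/ρ.
h = 80.2 km × (2661 − 2507)/2507 = 4.93 km.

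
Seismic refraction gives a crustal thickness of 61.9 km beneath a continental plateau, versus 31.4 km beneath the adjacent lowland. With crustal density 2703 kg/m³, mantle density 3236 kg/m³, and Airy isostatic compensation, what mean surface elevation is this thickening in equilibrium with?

Excess crust Δ = 61.9 km − 31.4 km = 30.5 km, split between elevation h and root r with h + r = Δ.
Airy balance ρ_c h = (ρ_m − ρ_c) r gives r = h ρ_c/(ρ_m − ρ_c), so h (1 + ρ_c/(ρ_m − ρ_c)) = Δ, i.e. h = Δ (ρ_m − ρ_c)/ρ_m.
h = 30.5 km × 533/3236 = 5.02 km.

5.02 km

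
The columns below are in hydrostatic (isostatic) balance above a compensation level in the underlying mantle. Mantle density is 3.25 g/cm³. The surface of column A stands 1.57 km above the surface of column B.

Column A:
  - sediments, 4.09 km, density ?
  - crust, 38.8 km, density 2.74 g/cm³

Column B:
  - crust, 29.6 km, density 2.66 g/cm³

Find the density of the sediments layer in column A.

2.57 g/cm³

Take the compensation level at the base of the deeper column (depth z_c below the surface of column A) and equate Σ ρ_i t_i down to z_c; mantle fills any gap and the z_c terms cancel.
Column A: 4.09×ρ + 38.8×2.74 + (z_c − 42.89)×3.25
Column B: 1.57×0 + 29.6×2.66 + (z_c − 1.57 − 29.6)×3.25
The z_c×3.25 term appears on both sides and cancels. Collect the known terms of each column as K = Σ(ρt)_known − 3.25 × (depth of known layers): K_A = 106.312 − 3.25×42.89 = −33.0805; K_B = 78.736 − 3.25×(1.57 + 29.6) = −22.5665.
Balance: K_A + 4.09×ρ = K_B, so ρ = (K_B − K_A)/4.09 = 10.514/4.09 = 2.57 g/cm³.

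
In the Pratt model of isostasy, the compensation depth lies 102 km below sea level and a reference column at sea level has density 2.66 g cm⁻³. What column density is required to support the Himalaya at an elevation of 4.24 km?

Pratt balance: ρ_ref D = ρ (D + h).
ρ = ρ_ref D/(D + h) = 2.66 × 102 km/(102 km + 4.24 km) = 2.55 g cm⁻³.

2.55 g cm⁻³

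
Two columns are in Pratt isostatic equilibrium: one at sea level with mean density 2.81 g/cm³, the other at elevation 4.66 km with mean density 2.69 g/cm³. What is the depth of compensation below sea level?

ρ_ref D = ρ (D + h) → D (ρ_ref − ρ) = ρ h.
D = ρ h/(ρ_ref − ρ) = 2.69 × 4.66 km/(2.81 − 2.69) = 104 km.

104 km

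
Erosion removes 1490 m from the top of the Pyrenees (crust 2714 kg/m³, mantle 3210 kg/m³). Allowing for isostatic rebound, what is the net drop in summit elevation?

230 m

Rebound u = e ρ_c/ρ_m = 1490 m × 2714/3210 = 1260 m.
Net surface drop = e − u = 1490 m − 1260 m = e (ρ_m − ρ_c)/ρ_m = 230 m.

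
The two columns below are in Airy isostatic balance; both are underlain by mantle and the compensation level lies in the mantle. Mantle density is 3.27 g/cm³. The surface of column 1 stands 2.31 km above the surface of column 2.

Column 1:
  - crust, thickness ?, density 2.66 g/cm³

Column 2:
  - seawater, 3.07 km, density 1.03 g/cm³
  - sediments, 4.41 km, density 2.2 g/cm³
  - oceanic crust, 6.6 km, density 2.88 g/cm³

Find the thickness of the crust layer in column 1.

35.6 km

Take the compensation level at the base of the deeper column (depth z_c below the surface of column 1) and equate Σ ρ_i t_i down to z_c; mantle fills any gap and the z_c terms cancel.
Column 1: x×2.66 + (z_c − 0 − x)×3.27
Column 2: 2.31×0 + 3.07×1.03 + 4.41×2.2 + 6.6×2.88 + (z_c − 2.31 − 14.08)×3.27
The z_c×3.27 term appears on both sides and cancels. Collect the known terms of each column as K = Σ(ρt)_known − 3.27 × (depth of known layers): K_1 = 0 − 3.27×0 = 0; K_2 = 31.8721 − 3.27×(2.31 + 14.08) = −21.7232.
Balance: K_1 − x×(3.27 − 2.66) = K_2, so x = (K_1 − K_2)/(3.27 − 2.66) = 21.7232/0.61 = 35.6 km.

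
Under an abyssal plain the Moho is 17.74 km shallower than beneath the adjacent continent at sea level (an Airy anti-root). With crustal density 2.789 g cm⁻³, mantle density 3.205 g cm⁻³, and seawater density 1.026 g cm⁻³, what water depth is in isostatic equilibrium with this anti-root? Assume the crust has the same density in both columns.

4.19 km

Replacing a thickness d of crust by seawater at the top must be balanced by replacing crust with mantle at the base: d (ρ_c − ρ_w) = a (ρ_m − ρ_c).
d = a (ρ_m − ρ_c)/(ρ_c − ρ_w) = 17.74 km × 0.416/1.763 = 4.19 km.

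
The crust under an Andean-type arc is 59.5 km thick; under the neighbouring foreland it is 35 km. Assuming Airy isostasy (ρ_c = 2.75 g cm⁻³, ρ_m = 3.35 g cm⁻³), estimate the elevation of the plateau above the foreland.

4.39 km

Excess crust Δ = 59.5 km − 35 km = 24.5 km, split between elevation h and root r with h + r = Δ.
Airy balance ρ_c h = (ρ_m − ρ_c) r gives r = h ρ_c/(ρ_m − ρ_c), so h (1 + ρ_c/(ρ_m − ρ_c)) = Δ, i.e. h = Δ (ρ_m − ρ_c)/ρ_m.
h = 24.5 km × 0.6/3.35 = 4.39 km.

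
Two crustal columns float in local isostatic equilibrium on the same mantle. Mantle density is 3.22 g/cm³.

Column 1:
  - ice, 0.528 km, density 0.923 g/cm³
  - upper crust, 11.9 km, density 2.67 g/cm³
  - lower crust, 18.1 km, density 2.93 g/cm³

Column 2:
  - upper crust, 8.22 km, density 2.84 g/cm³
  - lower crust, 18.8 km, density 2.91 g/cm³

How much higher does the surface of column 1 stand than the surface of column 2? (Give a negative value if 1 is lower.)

For any compensation level in the mantle, the mantle terms cancel and isostasy reduces to e = (Σt_1 − Σt_2) − (Σ(ρt)_1 − Σ(ρt)_2) / ρ_m.
Σt_1 = 30.528 km; Σt_2 = 27.02 km; Σ(ρt)_1 = 85.293344; Σ(ρt)_2 = 78.0528 (in km·g/cm³).
e = (30.528 − 27.02) − (85.293344 − 78.0528) / 3.22 = 1.26 km.

1.26 km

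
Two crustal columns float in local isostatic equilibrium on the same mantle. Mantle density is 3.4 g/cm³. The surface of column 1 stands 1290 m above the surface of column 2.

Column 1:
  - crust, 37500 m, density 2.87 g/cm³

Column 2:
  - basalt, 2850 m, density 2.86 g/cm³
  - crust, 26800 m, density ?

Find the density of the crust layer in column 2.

Take the compensation level at the base of the deeper column (depth z_c below the surface of column 1) and equate Σ ρ_i t_i down to z_c; mantle fills any gap and the z_c terms cancel.
Column 1: 37500×2.87 + (z_c − 37500)×3.4
Column 2: 1290×0 + 2850×2.86 + 26800×ρ + (z_c − 1290 − 29650)×3.4
The z_c×3.4 term appears on both sides and cancels. Collect the known terms of each column as K = Σ(ρt)_known − 3.4 × (depth of known layers): K_1 = 107625 − 3.4×37500 = −19875; K_2 = 8151 − 3.4×(1290 + 29650) = −97045.
Balance: K_1 = K_2 + 26800×ρ, so ρ = (K_1 − K_2)/26800 = 77170/26800 = 2.88 g/cm³.

2.88 g/cm³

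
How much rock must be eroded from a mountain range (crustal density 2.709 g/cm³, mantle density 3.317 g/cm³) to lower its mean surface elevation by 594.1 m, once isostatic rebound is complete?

3240 m

Net drop Δ = e − u = e − e ρ_c/ρ_m = e (ρ_m − ρ_c)/ρ_m.
e = Δ ρ_m/(ρ_m − ρ_c) = 594.1 m × 3.317/0.608 = 3240 m.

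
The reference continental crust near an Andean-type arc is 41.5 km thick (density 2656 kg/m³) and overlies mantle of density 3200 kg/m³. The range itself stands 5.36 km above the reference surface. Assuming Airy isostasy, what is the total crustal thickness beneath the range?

Root depth r = h ρ_c / (ρ_m − ρ_c) = 5.36 km × 2656 / 544 = 26.17 km.
Total thickness = T + h + r = 41.5 km + 5.36 km + 26.17 km = 73 km.

73 km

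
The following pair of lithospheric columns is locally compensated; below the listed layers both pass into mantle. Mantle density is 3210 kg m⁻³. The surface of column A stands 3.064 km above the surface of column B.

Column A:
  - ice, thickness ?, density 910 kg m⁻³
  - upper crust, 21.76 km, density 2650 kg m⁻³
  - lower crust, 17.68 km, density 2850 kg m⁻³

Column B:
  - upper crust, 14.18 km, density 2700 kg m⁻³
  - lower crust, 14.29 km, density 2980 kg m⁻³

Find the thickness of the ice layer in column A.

0.784 km

Take the compensation level at the base of the deeper column (depth z_c below the surface of column A) and equate Σ ρ_i t_i down to z_c; mantle fills any gap and the z_c terms cancel.
Column A: x×910 + 21.76×2650 + 17.68×2850 + (z_c − 39.44 − x)×3210
Column B: 3.064×0 + 14.18×2700 + 14.29×2980 + (z_c − 3.064 − 28.47)×3210
The z_c×3210 term appears on both sides and cancels. Collect the known terms of each column as K = Σ(ρt)_known − 3210 × (depth of known layers): K_A = 108052 − 3210×39.44 = −18550.4; K_B = 80870.2 − 3210×(3.064 + 28.47) = −20353.94.
Balance: K_A − x×(3210 − 910) = K_B, so x = (K_A − K_B)/(3210 − 910) = 1803.54/2300 = 0.784 km.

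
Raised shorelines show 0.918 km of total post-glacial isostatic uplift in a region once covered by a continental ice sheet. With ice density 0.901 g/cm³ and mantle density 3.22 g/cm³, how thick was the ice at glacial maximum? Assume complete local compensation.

3.28 km

u = t ρ_ice/ρ_m → t = u ρ_m/ρ_ice = 0.918 km × 3.22/0.901 = 3.28 km.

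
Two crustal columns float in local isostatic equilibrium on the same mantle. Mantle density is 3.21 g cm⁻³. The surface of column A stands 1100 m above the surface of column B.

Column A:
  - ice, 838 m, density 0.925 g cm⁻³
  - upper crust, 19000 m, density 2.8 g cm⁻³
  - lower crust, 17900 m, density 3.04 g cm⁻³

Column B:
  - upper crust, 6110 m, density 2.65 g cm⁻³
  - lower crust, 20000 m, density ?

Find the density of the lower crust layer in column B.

Take the compensation level at the base of the deeper column (depth z_c below the surface of column A) and equate Σ ρ_i t_i down to z_c; mantle fills any gap and the z_c terms cancel.
Column A: 838×0.925 + 19000×2.8 + 17900×3.04 + (z_c − 37738)×3.21
Column B: 1100×0 + 6110×2.65 + 20000×ρ + (z_c − 1100 − 26110)×3.21
The z_c×3.21 term appears on both sides and cancels. Collect the known terms of each column as K = Σ(ρt)_known − 3.21 × (depth of known layers): K_A = 108391.15 − 3.21×37738 = −12747.83; K_B = 16191.5 − 3.21×(1100 + 26110) = −71152.6.
Balance: K_A = K_B + 20000×ρ, so ρ = (K_A − K_B)/20000 = 58404.8/20000 = 2.92 g cm⁻³.

2.92 g cm⁻³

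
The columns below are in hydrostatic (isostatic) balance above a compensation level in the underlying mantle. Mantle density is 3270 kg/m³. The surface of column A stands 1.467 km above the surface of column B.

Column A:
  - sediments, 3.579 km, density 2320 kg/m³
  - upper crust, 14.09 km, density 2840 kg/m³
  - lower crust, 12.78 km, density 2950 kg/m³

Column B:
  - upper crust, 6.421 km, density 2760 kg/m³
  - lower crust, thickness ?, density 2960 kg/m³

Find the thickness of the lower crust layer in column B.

Take the compensation level at the base of the deeper column (depth z_c below the surface of column A) and equate Σ ρ_i t_i down to z_c; mantle fills any gap and the z_c terms cancel.
Column A: 3.579×2320 + 14.09×2840 + 12.78×2950 + (z_c − 30.449)×3270
Column B: 1.467×0 + 6.421×2760 + x×2960 + (z_c − 1.467 − 6.421 − x)×3270
The z_c×3270 term appears on both sides and cancels. Collect the known terms of each column as K = Σ(ρt)_known − 3270 × (depth of known layers): K_A = 86019.88 − 3270×30.449 = −13548.35; K_B = 17721.96 − 3270×(1.467 + 6.421) = −8071.8.
Balance: K_A = K_B − x×(3270 − 2960), so x = (K_B − K_A)/(3270 − 2960) = 5476.55/310 = 17.7 km.

17.7 km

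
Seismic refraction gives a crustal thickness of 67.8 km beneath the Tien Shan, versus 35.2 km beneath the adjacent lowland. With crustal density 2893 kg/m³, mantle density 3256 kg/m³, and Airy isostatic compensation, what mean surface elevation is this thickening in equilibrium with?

Excess crust Δ = 67.8 km − 35.2 km = 32.6 km, split between elevation h and root r with h + r = Δ.
Airy balance ρ_c h = (ρ_m − ρ_c) r gives r = h ρ_c/(ρ_m − ρ_c), so h (1 + ρ_c/(ρ_m − ρ_c)) = Δ, i.e. h = Δ (ρ_m − ρ_c)/ρ_m.
h = 32.6 km × 363/3256 = 3.63 km.

3.63 km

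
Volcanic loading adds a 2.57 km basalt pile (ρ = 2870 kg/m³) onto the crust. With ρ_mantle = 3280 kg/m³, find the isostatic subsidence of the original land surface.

2.25 km

Subaerial loading: s = t ρ_load / ρ_m.
s = 2.57 km × 2870/3280 = 2.25 km.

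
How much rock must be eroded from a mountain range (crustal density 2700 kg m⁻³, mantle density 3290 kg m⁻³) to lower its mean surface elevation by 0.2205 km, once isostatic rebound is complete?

1.23 km

Net drop Δ = e − u = e − e ρ_c/ρ_m = e (ρ_m − ρ_c)/ρ_m.
e = Δ ρ_m/(ρ_m − ρ_c) = 0.2205 km × 3290/590 = 1.23 km.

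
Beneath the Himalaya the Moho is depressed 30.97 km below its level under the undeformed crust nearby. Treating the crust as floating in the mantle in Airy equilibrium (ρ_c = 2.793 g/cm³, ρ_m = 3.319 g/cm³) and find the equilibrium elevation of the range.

5.83 km

In Airy isostatic equilibrium: ρ_c h = (ρ_m − ρ_c) r.
h = r (ρ_m − ρ_c) / ρ_c = 30.97 km × (3.319 − 2.793) / 2.793 = 5.83 km.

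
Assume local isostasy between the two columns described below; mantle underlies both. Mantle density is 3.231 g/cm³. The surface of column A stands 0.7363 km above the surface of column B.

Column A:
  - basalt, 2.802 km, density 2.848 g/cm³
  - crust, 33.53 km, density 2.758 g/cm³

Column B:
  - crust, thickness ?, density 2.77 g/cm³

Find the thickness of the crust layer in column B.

31.6 km

Take the compensation level at the base of the deeper column (depth z_c below the surface of column A) and equate Σ ρ_i t_i down to z_c; mantle fills any gap and the z_c terms cancel.
Column A: 2.802×2.848 + 33.53×2.758 + (z_c − 36.332)×3.231
Column B: 0.7363×0 + x×2.77 + (z_c − 0.7363 − 0 − x)×3.231
The z_c×3.231 term appears on both sides and cancels. Collect the known terms of each column as K = Σ(ρt)_known − 3.231 × (depth of known layers): K_A = 100.455836 − 3.231×36.332 = −16.932856; K_B = 0 − 3.231×(0.7363 + 0) = −2.3789853.
Balance: K_A = K_B − x×(3.231 − 2.77), so x = (K_B − K_A)/(3.231 − 2.77) = 14.5539/0.461 = 31.6 km.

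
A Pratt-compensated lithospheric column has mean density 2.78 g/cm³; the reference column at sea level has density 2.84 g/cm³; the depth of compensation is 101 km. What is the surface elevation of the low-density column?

ρ_ref D = ρ (D + h) → h = D (ρ_ref − ρ)/ρ.
h = 101 km × (2.84 − 2.78)/2.78 = 2.18 km.

2.18 km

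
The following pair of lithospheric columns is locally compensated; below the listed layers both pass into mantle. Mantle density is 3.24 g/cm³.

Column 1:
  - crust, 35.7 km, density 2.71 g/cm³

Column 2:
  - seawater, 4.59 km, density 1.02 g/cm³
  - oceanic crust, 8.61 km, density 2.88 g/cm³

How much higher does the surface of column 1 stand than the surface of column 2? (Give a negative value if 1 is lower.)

1.74 km

For any compensation level in the mantle, the mantle terms cancel and isostasy reduces to e = (Σt_1 − Σt_2) − (Σ(ρt)_1 − Σ(ρt)_2) / ρ_m.
Σt_1 = 35.7 km; Σt_2 = 13.2 km; Σ(ρt)_1 = 96.747; Σ(ρt)_2 = 29.4786 (in km·g/cm³).
e = (35.7 − 13.2) − (96.747 − 29.4786) / 3.24 = 1.74 km.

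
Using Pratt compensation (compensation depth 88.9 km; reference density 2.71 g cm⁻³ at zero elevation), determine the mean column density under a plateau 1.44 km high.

Pratt balance: ρ_ref D = ρ (D + h).
ρ = ρ_ref D/(D + h) = 2.71 × 88.9 km/(88.9 km + 1.44 km) = 2.67 g cm⁻³.

2.67 g cm⁻³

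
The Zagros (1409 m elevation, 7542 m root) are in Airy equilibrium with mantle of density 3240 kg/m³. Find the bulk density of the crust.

ρ_c h = (ρ_m − ρ_c) r → ρ_c (h + r) = ρ_m r → ρ_c = ρ_m r / (h + r).
ρ_c = 3240 × 7542 m / (1409 m + 7542 m) = 2730 kg/m³.

2730 kg/m³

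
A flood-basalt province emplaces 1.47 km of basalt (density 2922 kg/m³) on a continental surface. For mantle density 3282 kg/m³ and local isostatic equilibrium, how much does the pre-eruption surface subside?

Subaerial loading: s = t ρ_load / ρ_m.
s = 1.47 km × 2922/3282 = 1.31 km.

1.31 km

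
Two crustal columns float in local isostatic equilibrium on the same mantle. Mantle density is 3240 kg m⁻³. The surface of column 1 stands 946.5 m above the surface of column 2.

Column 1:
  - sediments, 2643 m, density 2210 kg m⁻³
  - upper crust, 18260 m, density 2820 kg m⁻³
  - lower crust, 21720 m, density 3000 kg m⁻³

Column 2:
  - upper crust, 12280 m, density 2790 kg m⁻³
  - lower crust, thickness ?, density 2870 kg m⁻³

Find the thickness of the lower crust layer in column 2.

19000 m

Take the compensation level at the base of the deeper column (depth z_c below the surface of column 1) and equate Σ ρ_i t_i down to z_c; mantle fills any gap and the z_c terms cancel.
Column 1: 2643×2210 + 18260×2820 + 21720×3000 + (z_c − 42623)×3240
Column 2: 946.5×0 + 12280×2790 + x×2870 + (z_c − 946.5 − 12280 − x)×3240
The z_c×3240 term appears on both sides and cancels. Collect the known terms of each column as K = Σ(ρt)_known − 3240 × (depth of known layers): K_1 = 122494230 − 3240×42623 = −15604290; K_2 = 34261200 − 3240×(946.5 + 12280) = −8592660.
Balance: K_1 = K_2 − x×(3240 − 2870), so x = (K_2 − K_1)/(3240 − 2870) = 7011630/370 = 19000 m.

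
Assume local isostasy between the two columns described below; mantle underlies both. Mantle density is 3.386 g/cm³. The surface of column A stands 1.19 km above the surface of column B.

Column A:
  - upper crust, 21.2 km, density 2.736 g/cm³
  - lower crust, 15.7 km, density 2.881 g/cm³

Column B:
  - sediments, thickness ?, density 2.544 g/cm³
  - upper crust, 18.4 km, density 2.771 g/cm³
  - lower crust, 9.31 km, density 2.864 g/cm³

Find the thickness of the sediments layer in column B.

1.79 km

Take the compensation level at the base of the deeper column (depth z_c below the surface of column A) and equate Σ ρ_i t_i down to z_c; mantle fills any gap and the z_c terms cancel.
Column A: 21.2×2.736 + 15.7×2.881 + (z_c − 36.9)×3.386
Column B: 1.19×0 + x×2.544 + 18.4×2.771 + 9.31×2.864 + (z_c − 1.19 − 27.71 − x)×3.386
The z_c×3.386 term appears on both sides and cancels. Collect the known terms of each column as K = Σ(ρt)_known − 3.386 × (depth of known layers): K_A = 103.2349 − 3.386×36.9 = −21.7085; K_B = 77.65024 − 3.386×(1.19 + 27.71) = −20.20516.
Balance: K_A = K_B − x×(3.386 − 2.544), so x = (K_B − K_A)/(3.386 − 2.544) = 1.50334/0.842 = 1.79 km.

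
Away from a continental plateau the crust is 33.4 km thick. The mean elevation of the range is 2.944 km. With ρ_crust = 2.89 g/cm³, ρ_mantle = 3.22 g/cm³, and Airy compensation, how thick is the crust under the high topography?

62.1 km

Root depth r = h ρ_c / (ρ_m − ρ_c) = 2.944 km × 2.89 / 0.33 = 25.78 km.
Total thickness = T + h + r = 33.4 km + 2.944 km + 25.78 km = 62.1 km.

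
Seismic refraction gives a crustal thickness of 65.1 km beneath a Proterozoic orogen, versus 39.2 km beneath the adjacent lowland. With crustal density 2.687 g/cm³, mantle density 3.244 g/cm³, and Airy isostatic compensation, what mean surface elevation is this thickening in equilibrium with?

Excess crust Δ = 65.1 km − 39.2 km = 25.9 km, split between elevation h and root r with h + r = Δ.
Airy balance ρ_c h = (ρ_m − ρ_c) r gives r = h ρ_c/(ρ_m − ρ_c), so h (1 + ρ_c/(ρ_m − ρ_c)) = Δ, i.e. h = Δ (ρ_m − ρ_c)/ρ_m.
h = 25.9 km × 0.557/3.244 = 4.45 km.

4.45 km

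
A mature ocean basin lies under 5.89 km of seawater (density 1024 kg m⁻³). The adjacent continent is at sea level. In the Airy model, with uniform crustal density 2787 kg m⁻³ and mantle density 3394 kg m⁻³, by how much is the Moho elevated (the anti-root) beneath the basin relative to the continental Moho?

Isostatic balance requires: replacing crust with seawater at the top is compensated by replacing crust with mantle at the base: d (ρ_c − ρ_w) = a (ρ_m − ρ_c).
a = d (ρ_c − ρ_w)/(ρ_m − ρ_c) = 5.89 km × 1763/607 = 17.1 km.

17.1 km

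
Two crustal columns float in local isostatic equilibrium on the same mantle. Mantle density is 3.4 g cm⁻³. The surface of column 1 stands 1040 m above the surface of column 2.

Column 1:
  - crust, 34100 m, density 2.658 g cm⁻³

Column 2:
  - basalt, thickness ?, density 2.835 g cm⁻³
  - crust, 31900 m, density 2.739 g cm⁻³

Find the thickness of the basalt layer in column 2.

Take the compensation level at the base of the deeper column (depth z_c below the surface of column 1) and equate Σ ρ_i t_i down to z_c; mantle fills any gap and the z_c terms cancel.
Column 1: 34100×2.658 + (z_c − 34100)×3.4
Column 2: 1040×0 + x×2.835 + 31900×2.739 + (z_c − 1040 − 31900 − x)×3.4
The z_c×3.4 term appears on both sides and cancels. Collect the known terms of each column as K = Σ(ρt)_known − 3.4 × (depth of known layers): K_1 = 90637.8 − 3.4×34100 = −25302.2; K_2 = 87374.1 − 3.4×(1040 + 31900) = −24621.9.
Balance: K_1 = K_2 − x×(3.4 − 2.835), so x = (K_2 − K_1)/(3.4 − 2.835) = 680.3/0.565 = 1200 m.

1200 m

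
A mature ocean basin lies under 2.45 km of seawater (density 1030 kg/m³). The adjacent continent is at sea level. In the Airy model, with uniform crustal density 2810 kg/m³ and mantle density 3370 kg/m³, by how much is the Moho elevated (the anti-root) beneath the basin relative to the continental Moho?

For local isostatic compensation: replacing crust with seawater at the top is compensated by replacing crust with mantle at the base: d (ρ_c − ρ_w) = a (ρ_m − ρ_c).
a = d (ρ_c − ρ_w)/(ρ_m − ρ_c) = 2.45 km × 1780/560 = 7.79 km.

7.79 km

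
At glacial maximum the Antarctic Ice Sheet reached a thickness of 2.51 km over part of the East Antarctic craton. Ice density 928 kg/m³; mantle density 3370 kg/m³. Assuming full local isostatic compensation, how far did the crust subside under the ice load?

Balancing pressure at the compensation depth: the ice load ρ_ice t is balanced by mantle displaced below, ρ_m s.
s = t ρ_ice / ρ_m = 2.51 km × 928/3370 = 0.691 km.

0.691 km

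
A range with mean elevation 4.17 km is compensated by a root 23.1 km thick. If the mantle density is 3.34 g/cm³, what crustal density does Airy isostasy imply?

2.83 g/cm³

ρ_c h = (ρ_m − ρ_c) r → ρ_c (h + r) = ρ_m r → ρ_c = ρ_m r / (h + r).
ρ_c = 3.34 × 23.1 km / (4.17 km + 23.1 km) = 2.83 g/cm³.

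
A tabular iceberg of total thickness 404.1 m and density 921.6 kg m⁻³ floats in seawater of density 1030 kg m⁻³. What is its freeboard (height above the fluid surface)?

42.5 m

Floating equilibrium: submerged depth d = t ρ_obj/ρ_fluid = 404.1 m × 921.6/1030 = 361.6 m.
Freeboard = t − d = 404.1 m − 361.6 m = 42.5 m.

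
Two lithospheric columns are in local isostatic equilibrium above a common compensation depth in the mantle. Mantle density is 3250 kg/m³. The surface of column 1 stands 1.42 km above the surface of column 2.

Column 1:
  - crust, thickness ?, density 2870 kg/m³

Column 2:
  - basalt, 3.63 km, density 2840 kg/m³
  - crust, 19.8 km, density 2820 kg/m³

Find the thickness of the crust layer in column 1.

Take the compensation level at the base of the deeper column (depth z_c below the surface of column 1) and equate Σ ρ_i t_i down to z_c; mantle fills any gap and the z_c terms cancel.
Column 1: x×2870 + (z_c − 0 − x)×3250
Column 2: 1.42×0 + 3.63×2840 + 19.8×2820 + (z_c − 1.42 − 23.43)×3250
The z_c×3250 term appears on both sides and cancels. Collect the known terms of each column as K = Σ(ρt)_known − 3250 × (depth of known layers): K_1 = 0 − 3250×0 = 0; K_2 = 66145.2 − 3250×(1.42 + 23.43) = −14617.3.
Balance: K_1 − x×(3250 − 2870) = K_2, so x = (K_1 − K_2)/(3250 − 2870) = 14617.3/380 = 38.5 km.

38.5 km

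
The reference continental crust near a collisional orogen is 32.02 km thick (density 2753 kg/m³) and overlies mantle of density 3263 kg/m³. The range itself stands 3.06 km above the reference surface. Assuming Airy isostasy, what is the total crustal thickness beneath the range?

51.6 km

Root depth r = h ρ_c / (ρ_m − ρ_c) = 3.06 km × 2753 / 510 = 16.52 km.
Total thickness = T + h + r = 32.02 km + 3.06 km + 16.52 km = 51.6 km.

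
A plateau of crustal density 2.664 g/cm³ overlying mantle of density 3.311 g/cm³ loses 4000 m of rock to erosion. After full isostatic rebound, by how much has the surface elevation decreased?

Rebound u = e ρ_c/ρ_m = 4000 m × 2.664/3.311 = 3218 m.
Net surface drop = e − u = 4000 m − 3218 m = e (ρ_m − ρ_c)/ρ_m = 782 m.

782 m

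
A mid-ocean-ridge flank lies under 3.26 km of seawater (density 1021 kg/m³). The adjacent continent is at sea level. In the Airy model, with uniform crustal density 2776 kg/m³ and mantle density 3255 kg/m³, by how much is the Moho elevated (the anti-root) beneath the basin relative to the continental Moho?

Equating mass per unit area of the two columns: replacing crust with seawater at the top is compensated by replacing crust with mantle at the base: d (ρ_c − ρ_w) = a (ρ_m − ρ_c).
a = d (ρ_c − ρ_w)/(ρ_m − ρ_c) = 3.26 km × 1755/479 = 11.9 km.

11.9 km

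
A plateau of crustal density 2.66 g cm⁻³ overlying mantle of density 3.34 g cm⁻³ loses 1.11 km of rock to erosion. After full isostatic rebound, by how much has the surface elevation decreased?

0.226 km

Rebound u = e ρ_c/ρ_m = 1.11 km × 2.66/3.34 = 0.884 km.
Net surface drop = e − u = 1.11 km − 0.884 km = e (ρ_m − ρ_c)/ρ_m = 0.226 km.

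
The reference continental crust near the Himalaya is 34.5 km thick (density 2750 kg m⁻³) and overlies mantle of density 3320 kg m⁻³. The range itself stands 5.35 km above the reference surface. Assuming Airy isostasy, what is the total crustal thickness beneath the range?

65.7 km

Root depth r = h ρ_c / (ρ_m − ρ_c) = 5.35 km × 2750 / 570 = 25.81 km.
Total thickness = T + h + r = 34.5 km + 5.35 km + 25.81 km = 65.7 km.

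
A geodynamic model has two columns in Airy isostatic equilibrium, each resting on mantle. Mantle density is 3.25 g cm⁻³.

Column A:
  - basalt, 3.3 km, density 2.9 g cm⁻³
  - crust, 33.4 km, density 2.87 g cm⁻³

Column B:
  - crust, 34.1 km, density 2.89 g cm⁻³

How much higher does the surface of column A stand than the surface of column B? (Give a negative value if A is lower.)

0.483 km

For any compensation level in the mantle, the mantle terms cancel and isostasy reduces to e = (Σt_A − Σt_B) − (Σ(ρt)_A − Σ(ρt)_B) / ρ_m.
Σt_A = 36.7 km; Σt_B = 34.1 km; Σ(ρt)_A = 105.428; Σ(ρt)_B = 98.549 (in km·g cm⁻³).
e = (36.7 − 34.1) − (105.428 − 98.549) / 3.25 = 0.483 km.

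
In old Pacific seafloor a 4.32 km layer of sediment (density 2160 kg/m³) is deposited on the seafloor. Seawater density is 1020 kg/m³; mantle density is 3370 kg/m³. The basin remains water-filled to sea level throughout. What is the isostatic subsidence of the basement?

2.1 km

Submarine loading: the sediment displaces seawater, and the subsidence is in turn flooded, so s (ρ_m − ρ_w) = t (ρ_sed − ρ_w).
s = 4.32 km × (2160 − 1020) / (3370 − 1020) = 2.1 km.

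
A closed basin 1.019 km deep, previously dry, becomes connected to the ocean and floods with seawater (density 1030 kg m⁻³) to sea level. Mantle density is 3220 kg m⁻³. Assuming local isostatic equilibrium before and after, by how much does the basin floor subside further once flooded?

0.479 km

After flooding the water column is d + s deep. Its weight must equal the weight of mantle displaced by the extra subsidence s: (d + s) ρ_w = s ρ_m.
s = d ρ_w / (ρ_m − ρ_w) = 1.019 km × 1030/(3220 − 1030) = 0.479 km.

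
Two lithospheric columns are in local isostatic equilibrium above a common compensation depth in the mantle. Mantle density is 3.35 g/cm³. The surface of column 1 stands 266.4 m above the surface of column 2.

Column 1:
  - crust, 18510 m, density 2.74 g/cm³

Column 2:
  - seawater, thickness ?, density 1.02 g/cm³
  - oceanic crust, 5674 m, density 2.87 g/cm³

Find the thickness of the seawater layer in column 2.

3290 m

Take the compensation level at the base of the deeper column (depth z_c below the surface of column 1) and equate Σ ρ_i t_i down to z_c; mantle fills any gap and the z_c terms cancel.
Column 1: 18510×2.74 + (z_c − 18510)×3.35
Column 2: 266.4×0 + x×1.02 + 5674×2.87 + (z_c − 266.4 − 5674 − x)×3.35
The z_c×3.35 term appears on both sides and cancels. Collect the known terms of each column as K = Σ(ρt)_known − 3.35 × (depth of known layers): K_1 = 50717.4 − 3.35×18510 = −11291.1; K_2 = 16284.38 − 3.35×(266.4 + 5674) = −3615.96.
Balance: K_1 = K_2 − x×(3.35 − 1.02), so x = (K_2 − K_1)/(3.35 − 1.02) = 7675.14/2.33 = 3290 m.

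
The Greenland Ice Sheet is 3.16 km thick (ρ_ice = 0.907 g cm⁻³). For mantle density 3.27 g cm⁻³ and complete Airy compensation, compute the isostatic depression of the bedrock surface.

Equating mass per unit area of the two columns: the ice load ρ_ice t is balanced by mantle displaced below, ρ_m s.
s = t ρ_ice / ρ_m = 3.16 km × 0.907/3.27 = 0.876 km.

0.876 km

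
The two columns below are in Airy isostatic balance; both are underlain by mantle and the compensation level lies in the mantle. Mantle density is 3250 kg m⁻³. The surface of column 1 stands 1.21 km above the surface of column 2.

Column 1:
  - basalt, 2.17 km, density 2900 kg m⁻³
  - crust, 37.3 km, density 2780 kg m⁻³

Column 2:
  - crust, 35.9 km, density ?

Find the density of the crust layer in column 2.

Take the compensation level at the base of the deeper column (depth z_c below the surface of column 1) and equate Σ ρ_i t_i down to z_c; mantle fills any gap and the z_c terms cancel.
Column 1: 2.17×2900 + 37.3×2780 + (z_c − 39.47)×3250
Column 2: 1.21×0 + 35.9×ρ + (z_c − 1.21 − 35.9)×3250
The z_c×3250 term appears on both sides and cancels. Collect the known terms of each column as K = Σ(ρt)_known − 3250 × (depth of known layers): K_1 = 109987 − 3250×39.47 = −18290.5; K_2 = 0 − 3250×(1.21 + 35.9) = −120607.5.
Balance: K_1 = K_2 + 35.9×ρ, so ρ = (K_1 − K_2)/35.9 = 102317/35.9 = 2850 kg m⁻³.

2850 kg m⁻³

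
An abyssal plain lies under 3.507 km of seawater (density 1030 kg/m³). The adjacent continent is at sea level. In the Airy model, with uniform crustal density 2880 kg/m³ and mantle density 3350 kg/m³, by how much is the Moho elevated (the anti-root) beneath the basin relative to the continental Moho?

Equating mass per unit area of the two columns: replacing crust with seawater at the top is compensated by replacing crust with mantle at the base: d (ρ_c − ρ_w) = a (ρ_m − ρ_c).
a = d (ρ_c − ρ_w)/(ρ_m − ρ_c) = 3.507 km × 1850/470 = 13.8 km.

13.8 km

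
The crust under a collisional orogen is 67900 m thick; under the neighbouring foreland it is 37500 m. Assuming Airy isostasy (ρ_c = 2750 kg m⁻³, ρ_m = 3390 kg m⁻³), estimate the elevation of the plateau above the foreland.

5740 m

Excess crust Δ = 67900 m − 37500 m = 30400 m, split between elevation h and root r with h + r = Δ.
Airy balance ρ_c h = (ρ_m − ρ_c) r gives r = h ρ_c/(ρ_m − ρ_c), so h (1 + ρ_c/(ρ_m − ρ_c)) = Δ, i.e. h = Δ (ρ_m − ρ_c)/ρ_m.
h = 30400 m × 640/3390 = 5740 m.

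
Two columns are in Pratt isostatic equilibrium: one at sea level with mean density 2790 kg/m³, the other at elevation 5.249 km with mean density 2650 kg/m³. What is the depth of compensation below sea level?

ρ_ref D = ρ (D + h) → D (ρ_ref − ρ) = ρ h.
D = ρ h/(ρ_ref − ρ) = 2650 × 5.249 km/(2790 − 2650) = 99.4 km.

99.4 km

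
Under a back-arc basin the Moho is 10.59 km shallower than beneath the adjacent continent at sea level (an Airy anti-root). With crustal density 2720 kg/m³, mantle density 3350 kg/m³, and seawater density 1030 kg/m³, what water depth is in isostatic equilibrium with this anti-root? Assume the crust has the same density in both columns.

3.95 km

Replacing a thickness d of crust by seawater at the top must be balanced by replacing crust with mantle at the base: d (ρ_c − ρ_w) = a (ρ_m − ρ_c).
d = a (ρ_m − ρ_c)/(ρ_c − ρ_w) = 10.59 km × 630/1690 = 3.95 km.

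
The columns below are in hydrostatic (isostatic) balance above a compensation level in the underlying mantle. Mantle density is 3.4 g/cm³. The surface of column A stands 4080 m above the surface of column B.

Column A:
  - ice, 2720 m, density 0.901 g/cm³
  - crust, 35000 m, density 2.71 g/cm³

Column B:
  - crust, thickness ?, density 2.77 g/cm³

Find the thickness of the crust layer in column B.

Take the compensation level at the base of the deeper column (depth z_c below the surface of column A) and equate Σ ρ_i t_i down to z_c; mantle fills any gap and the z_c terms cancel.
Column A: 2720×0.901 + 35000×2.71 + (z_c − 37720)×3.4
Column B: 4080×0 + x×2.77 + (z_c − 4080 − 0 − x)×3.4
The z_c×3.4 term appears on both sides and cancels. Collect the known terms of each column as K = Σ(ρt)_known − 3.4 × (depth of known layers): K_A = 97300.72 − 3.4×37720 = −30947.28; K_B = 0 − 3.4×(4080 + 0) = −13872.
Balance: K_A = K_B − x×(3.4 − 2.77), so x = (K_B − K_A)/(3.4 − 2.77) = 17075.3/0.63 = 27100 m.

27100 m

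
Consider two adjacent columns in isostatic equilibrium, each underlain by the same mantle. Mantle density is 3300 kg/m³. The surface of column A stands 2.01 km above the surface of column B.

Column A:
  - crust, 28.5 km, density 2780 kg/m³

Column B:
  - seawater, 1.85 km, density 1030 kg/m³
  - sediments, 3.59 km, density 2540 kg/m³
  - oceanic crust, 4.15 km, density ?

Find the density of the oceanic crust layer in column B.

3000 kg/m³

Take the compensation level at the base of the deeper column (depth z_c below the surface of column A) and equate Σ ρ_i t_i down to z_c; mantle fills any gap and the z_c terms cancel.
Column A: 28.5×2780 + (z_c − 28.5)×3300
Column B: 2.01×0 + 1.85×1030 + 3.59×2540 + 4.15×ρ + (z_c − 2.01 − 9.59)×3300
The z_c×3300 term appears on both sides and cancels. Collect the known terms of each column as K = Σ(ρt)_known − 3300 × (depth of known layers): K_A = 79230 − 3300×28.5 = −14820; K_B = 11024.1 − 3300×(2.01 + 9.59) = −27255.9.
Balance: K_A = K_B + 4.15×ρ, so ρ = (K_A − K_B)/4.15 = 12435.9/4.15 = 3000 kg/m³.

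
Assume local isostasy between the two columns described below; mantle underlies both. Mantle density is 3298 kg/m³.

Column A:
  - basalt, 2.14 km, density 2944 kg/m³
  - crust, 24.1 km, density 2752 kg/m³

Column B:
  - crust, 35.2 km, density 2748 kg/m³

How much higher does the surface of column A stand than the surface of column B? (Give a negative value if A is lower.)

−1.65 km

For any compensation level in the mantle, the mantle terms cancel and isostasy reduces to e = (Σt_A − Σt_B) − (Σ(ρt)_A − Σ(ρt)_B) / ρ_m.
Σt_A = 26.24 km; Σt_B = 35.2 km; Σ(ρt)_A = 72623.36; Σ(ρt)_B = 96729.6 (in km·kg/m³).
e = (26.24 − 35.2) − (72623.36 − 96729.6) / 3298 = −1.65 km.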